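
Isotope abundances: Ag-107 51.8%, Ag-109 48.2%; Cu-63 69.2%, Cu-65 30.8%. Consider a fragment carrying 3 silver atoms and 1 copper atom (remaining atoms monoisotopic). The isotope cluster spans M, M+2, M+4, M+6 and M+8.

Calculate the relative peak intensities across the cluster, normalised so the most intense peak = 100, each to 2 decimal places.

Silver pattern (n=3): 0.13899183 : 0.3879965 : 0.3610315 : 0.11198017
Copper pattern (n=1): 0.6920 : 0.3080
Convolve the two distributions (both contribute in 2-u steps):
  M: 0.13899183×0.6920 = 0.096182
  M+2: 0.13899183×0.3080 + 0.3879965×0.6920 = 0.311303
  M+4: 0.3879965×0.3080 + 0.3610315×0.6920 = 0.369337
  M+6: 0.3610315×0.3080 + 0.11198017×0.6920 = 0.188688
  M+8: 0.11198017×0.3080 = 0.034490
Scale to base peak (0.369337) = 100: 26.04 : 84.29 : 100.00 : 51.09 : 9.34

26.04 : 84.29 : 100.00 : 51.09 : 9.34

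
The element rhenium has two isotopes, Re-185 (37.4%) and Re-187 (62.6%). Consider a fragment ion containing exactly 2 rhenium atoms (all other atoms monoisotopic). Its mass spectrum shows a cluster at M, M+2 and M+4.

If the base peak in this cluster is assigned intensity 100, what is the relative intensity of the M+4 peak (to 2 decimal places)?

83.69

(0.374 + 0.626)^2 gives M 0.1399, M+2 0.4682, M+4 0.3919; the largest is M+2.
P(M+2) = C(2,1) × 0.374^1 × 0.626^1 = 2 × 0.3740 × 0.6260 = 0.468248 (base)
P(M+4) = C(2,2) × 0.374^0 × 0.626^2 = 1 × 1.0000 × 0.391876 = 0.391876
Relative intensity = 0.391876 / 0.468248 × 100 = 83.69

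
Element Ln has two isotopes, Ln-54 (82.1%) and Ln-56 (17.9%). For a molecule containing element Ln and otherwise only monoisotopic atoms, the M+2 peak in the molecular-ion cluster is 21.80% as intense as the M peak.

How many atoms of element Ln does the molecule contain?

1

With n Ln atoms, P(M+2)/P(M) = C(n,1)·p^(n−1)q / p^n = n·q/p = n · 0.179/0.821.
n = 0.2180 × 0.821/0.179 = 1.00 ≈ 1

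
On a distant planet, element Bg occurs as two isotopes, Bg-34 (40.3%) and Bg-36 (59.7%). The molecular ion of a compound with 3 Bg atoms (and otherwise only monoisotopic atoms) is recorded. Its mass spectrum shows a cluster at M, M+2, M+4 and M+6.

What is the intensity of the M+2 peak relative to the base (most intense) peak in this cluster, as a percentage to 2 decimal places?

67.50%

Term probabilities: M 0.0655, M+2 0.2909, M+4 0.4309, M+6 0.2128. Base peak = M+4.
P(M+4) = C(3,2) × 0.403^1 × 0.597^2 = 3 × 0.4030 × 0.356409 = 0.430898 (base)
P(M+2) = C(3,1) × 0.403^2 × 0.597^1 = 3 × 0.162409 × 0.5970 = 0.290875
Relative intensity = 0.290875 / 0.430898 × 100 = 67.50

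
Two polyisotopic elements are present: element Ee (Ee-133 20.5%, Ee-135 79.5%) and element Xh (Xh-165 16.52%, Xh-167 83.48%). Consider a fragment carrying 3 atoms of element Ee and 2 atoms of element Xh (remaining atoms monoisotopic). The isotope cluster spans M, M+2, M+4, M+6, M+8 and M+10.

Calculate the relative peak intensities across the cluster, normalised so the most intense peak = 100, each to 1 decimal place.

Element Ee pattern (n=3): 0.00861512 : 0.10022963 : 0.38869538 : 0.50245988
Element Xh pattern (n=2): 0.02729104 : 0.27581792 : 0.69689104
Convolve the two distributions (both contribute in 2-u steps):
  M: 0.00861512×0.02729104 = 0.000235
  M+2: 0.00861512×0.27581792 + 0.10022963×0.02729104 = 0.005112
  M+4: 0.00861512×0.69689104 + 0.10022963×0.27581792 + 0.38869538×0.02729104 = 0.044257
  M+6: 0.10022963×0.69689104 + 0.38869538×0.27581792 + 0.50245988×0.02729104 = 0.190771
  M+8: 0.38869538×0.69689104 + 0.50245988×0.27581792 = 0.409466
  M+10: 0.50245988×0.69689104 = 0.350160
Scale to base peak (0.409466) = 100: 0.1 : 1.2 : 10.8 : 46.6 : 100.0 : 85.5

0.1 : 1.2 : 10.8 : 46.6 : 100.0 : 85.5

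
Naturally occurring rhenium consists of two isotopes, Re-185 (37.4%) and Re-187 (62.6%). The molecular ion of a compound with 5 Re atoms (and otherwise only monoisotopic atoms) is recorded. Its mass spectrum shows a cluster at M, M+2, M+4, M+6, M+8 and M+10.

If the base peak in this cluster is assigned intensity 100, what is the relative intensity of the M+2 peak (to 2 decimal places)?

17.85

(0.374 + 0.626)^5 gives M 0.0073, M+2 0.0612, M+4 0.2050, M+6 0.3431, M+8 0.2872, M+10 0.0961; the largest is M+6.
P(M+6) = C(5,3) × 0.374^2 × 0.626^3 = 10 × 0.139876 × 0.24531438 = 0.343136 (base)
P(M+2) = C(5,1) × 0.374^4 × 0.626^1 = 5 × 0.0195653 × 0.6260 = 0.061239
Relative intensity = 0.061239 / 0.343136 × 100 = 17.85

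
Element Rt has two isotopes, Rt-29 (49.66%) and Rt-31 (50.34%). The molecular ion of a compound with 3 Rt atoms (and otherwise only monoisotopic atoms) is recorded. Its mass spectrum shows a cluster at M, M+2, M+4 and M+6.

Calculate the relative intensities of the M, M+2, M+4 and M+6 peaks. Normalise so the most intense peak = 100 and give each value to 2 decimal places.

Expanding (0.4966 + 0.5034)^3:
P(M) = 0.4966^3 = 0.122467
P(M+2) = 3 × 0.4966^2 × 0.5034^1 = 0.372433
P(M+4) = 3 × 0.4966^1 × 0.5034^2 = 0.377533
P(M+6) = 0.5034^3 = 0.127567
The M+4 peak is largest (0.377533); scaling to 100 gives 32.44 : 98.65 : 100.00 : 33.79.

32.44 : 98.65 : 100.00 : 33.79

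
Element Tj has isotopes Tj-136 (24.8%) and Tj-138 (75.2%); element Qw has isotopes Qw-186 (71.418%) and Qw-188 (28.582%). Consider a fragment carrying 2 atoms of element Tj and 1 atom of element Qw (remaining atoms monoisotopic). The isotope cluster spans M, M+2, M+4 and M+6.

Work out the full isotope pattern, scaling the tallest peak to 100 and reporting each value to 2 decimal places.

Element Tj pattern (n=2): 0.061504 : 0.372992 : 0.565504
Element Qw pattern (n=1): 0.71418 : 0.28582
Convolve the two distributions (both contribute in 2-u steps):
  M: 0.061504×0.71418 = 0.043925
  M+2: 0.061504×0.28582 + 0.372992×0.71418 = 0.283962
  M+4: 0.372992×0.28582 + 0.565504×0.71418 = 0.510480
  M+6: 0.565504×0.28582 = 0.161632
Scale to base peak (0.510480) = 100: 8.60 : 55.63 : 100.00 : 31.66

8.60 : 55.63 : 100.00 : 31.66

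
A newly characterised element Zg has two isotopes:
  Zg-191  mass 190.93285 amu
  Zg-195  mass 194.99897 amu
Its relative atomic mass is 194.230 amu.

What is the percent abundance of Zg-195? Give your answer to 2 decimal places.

81.09%

Let x be the fractional abundance of Zg-191; then Zg-195 has abundance 1 − x.
190.93285·x + 194.99897·(1 − x) = 194.230
(190.93285 − 194.99897)·x = 194.230 − 194.99897
x = -0.76897 / -4.06612 = 0.18912 → 18.91% Zg-191, 81.09% Zg-195.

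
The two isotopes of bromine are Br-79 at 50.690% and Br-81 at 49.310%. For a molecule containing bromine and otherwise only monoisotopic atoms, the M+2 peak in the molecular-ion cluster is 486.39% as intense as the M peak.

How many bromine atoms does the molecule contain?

With n Br atoms, P(M+2)/P(M) = C(n,1)·p^(n−1)q / p^n = n·q/p = n · 0.49310/0.50690.
n = 4.8639 × 0.50690/0.49310 = 5.00 ≈ 5

5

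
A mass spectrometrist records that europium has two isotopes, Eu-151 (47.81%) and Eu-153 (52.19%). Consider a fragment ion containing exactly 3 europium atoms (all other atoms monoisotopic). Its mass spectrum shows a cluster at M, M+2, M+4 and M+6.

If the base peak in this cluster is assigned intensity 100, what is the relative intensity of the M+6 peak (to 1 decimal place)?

36.4

(0.4781 + 0.5219)^3 gives M 0.1093, M+2 0.3579, M+4 0.3907, M+6 0.1422; the largest is M+4.
P(M+4) = C(3,2) × 0.4781^1 × 0.5219^2 = 3 × 0.4781 × 0.27237961 = 0.390674 (base)
P(M+6) = C(3,3) × 0.4781^0 × 0.5219^3 = 1 × 1.0000 × 0.14215492 = 0.142155
Relative intensity = 0.142155 / 0.390674 × 100 = 36.4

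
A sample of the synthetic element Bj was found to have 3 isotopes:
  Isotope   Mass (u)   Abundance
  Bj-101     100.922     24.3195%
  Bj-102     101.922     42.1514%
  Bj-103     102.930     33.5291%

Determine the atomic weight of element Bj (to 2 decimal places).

102.02 u

Average mass = Σ (abundance × isotope mass) = 0.243195 × 100.922 + 0.421514 × 101.922 + 0.335291 × 102.930
= 24.5437 + 42.9615 + 34.5115 = 102.0167 u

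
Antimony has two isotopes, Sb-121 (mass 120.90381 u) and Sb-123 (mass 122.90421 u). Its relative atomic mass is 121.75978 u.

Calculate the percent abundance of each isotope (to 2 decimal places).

Let x be the fractional abundance of Sb-121; then Sb-123 has abundance 1 − x.
120.90381·x + 122.90421·(1 − x) = 121.75978
(120.90381 − 122.90421)·x = 121.75978 − 122.90421
x = -1.14443 / -2.00040 = 0.57210 → 57.21% Sb-121, 42.79% Sb-123.

Sb-121: 57.21%, Sb-123: 42.79%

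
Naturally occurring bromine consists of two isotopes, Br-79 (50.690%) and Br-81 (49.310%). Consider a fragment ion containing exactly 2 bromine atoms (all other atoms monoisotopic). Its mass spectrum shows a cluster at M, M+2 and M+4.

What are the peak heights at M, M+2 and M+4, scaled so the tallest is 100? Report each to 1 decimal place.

51.4 : 100.0 : 48.6

Each Br atom is independently Br-79 (p = 0.50690) or Br-81 (q = 0.49310); the cluster is the binomial expansion (p + q)^2.
P(M) = 0.50690^2 = 0.256948
P(M+2) = 2 × 0.50690^1 × 0.49310^1 = 0.499905
P(M+4) = 0.49310^2 = 0.243148
The M+2 peak is largest (0.499905); scaling to 100 gives 51.4 : 100.0 : 48.6.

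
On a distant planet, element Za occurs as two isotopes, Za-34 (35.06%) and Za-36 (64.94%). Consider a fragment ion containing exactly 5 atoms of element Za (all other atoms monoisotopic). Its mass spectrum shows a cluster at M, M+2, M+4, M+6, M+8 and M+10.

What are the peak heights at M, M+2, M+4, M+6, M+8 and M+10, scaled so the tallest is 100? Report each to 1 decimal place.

1.6 : 14.6 : 54.0 : 100.0 : 92.6 : 34.3

Expanding (0.3506 + 0.6494)^5:
P(M) = 0.3506^5 = 0.005297
P(M+2) = 5 × 0.3506^4 × 0.6494^1 = 0.049060
P(M+4) = 10 × 0.3506^3 × 0.6494^2 = 0.181744
P(M+6) = 10 × 0.3506^2 × 0.6494^3 = 0.336636
P(M+8) = 5 × 0.3506^1 × 0.6494^4 = 0.311768
P(M+10) = 0.6494^5 = 0.115495
The M+6 peak is largest (0.336636); scaling to 100 gives 1.6 : 14.6 : 54.0 : 100.0 : 92.6 : 34.3.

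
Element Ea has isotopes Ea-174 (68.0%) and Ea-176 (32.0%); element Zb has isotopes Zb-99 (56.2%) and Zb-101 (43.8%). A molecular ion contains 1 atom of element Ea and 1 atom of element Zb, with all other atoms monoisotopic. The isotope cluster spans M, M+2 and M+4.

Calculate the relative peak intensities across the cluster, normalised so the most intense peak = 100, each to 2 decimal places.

80.00 : 100.00 : 29.34

Element Ea pattern (n=1): 0.6800 : 0.3200
Element Zb pattern (n=1): 0.5620 : 0.4380
Convolve the two distributions (both contribute in 2-u steps):
  M: 0.6800×0.5620 = 0.382160
  M+2: 0.6800×0.4380 + 0.3200×0.5620 = 0.477680
  M+4: 0.3200×0.4380 = 0.140160
Scale to base peak (0.477680) = 100: 80.00 : 100.00 : 29.34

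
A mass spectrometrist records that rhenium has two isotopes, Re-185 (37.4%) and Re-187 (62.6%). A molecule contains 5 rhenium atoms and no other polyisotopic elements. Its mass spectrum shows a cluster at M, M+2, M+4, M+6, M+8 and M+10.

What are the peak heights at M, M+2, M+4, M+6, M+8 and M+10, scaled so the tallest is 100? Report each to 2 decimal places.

2.13 : 17.85 : 59.74 : 100.00 : 83.69 : 28.02

Expanding (0.374 + 0.626)^5:
P(M) = 0.374^5 = 0.007317
P(M+2) = 5 × 0.374^4 × 0.626^1 = 0.061239
P(M+4) = 10 × 0.374^3 × 0.626^2 = 0.205005
P(M+6) = 10 × 0.374^2 × 0.626^3 = 0.343136
P(M+8) = 5 × 0.374^1 × 0.626^4 = 0.287170
P(M+10) = 0.626^5 = 0.096133
The M+6 peak is largest (0.343136); scaling to 100 gives 2.13 : 17.85 : 59.74 : 100.00 : 83.69 : 28.02.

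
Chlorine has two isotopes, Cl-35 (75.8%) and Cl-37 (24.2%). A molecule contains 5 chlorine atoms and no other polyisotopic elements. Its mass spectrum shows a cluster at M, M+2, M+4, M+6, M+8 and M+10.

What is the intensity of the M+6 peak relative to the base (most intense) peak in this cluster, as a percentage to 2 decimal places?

20.39%

(0.758 + 0.242)^5 gives M 0.2502, M+2 0.3994, M+4 0.2551, M+6 0.0814, M+8 0.0130, M+10 0.0008; the largest is M+2.
P(M+2) = C(5,1) × 0.758^4 × 0.242^1 = 5 × 0.33012379 × 0.2420 = 0.399450 (base)
P(M+6) = C(5,3) × 0.758^2 × 0.242^3 = 10 × 0.574564 × 0.01417249 = 0.081430
Relative intensity = 0.081430 / 0.399450 × 100 = 20.39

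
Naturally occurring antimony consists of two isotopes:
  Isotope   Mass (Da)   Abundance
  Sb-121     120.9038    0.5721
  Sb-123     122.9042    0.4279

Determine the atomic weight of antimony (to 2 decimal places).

Ar = Σ fᵢ·mᵢ = 0.5721 × 120.9038 + 0.4279 × 122.9042
= 69.16906 + 52.59071 = 121.75977 Da

121.76 Da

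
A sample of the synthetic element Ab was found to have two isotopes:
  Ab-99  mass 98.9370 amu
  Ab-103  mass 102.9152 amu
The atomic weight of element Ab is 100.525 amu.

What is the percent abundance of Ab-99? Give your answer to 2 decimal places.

60.08%

With x = fraction of Ab-99 (so Ab-103 is 1 − x):
98.9370·x + 102.9152·(1 − x) = 100.525
(98.9370 − 102.9152)·x = 100.525 − 102.9152
x = -2.3902 / -3.9782 = 0.60082 → 60.08% Ab-99, 39.92% Ab-103.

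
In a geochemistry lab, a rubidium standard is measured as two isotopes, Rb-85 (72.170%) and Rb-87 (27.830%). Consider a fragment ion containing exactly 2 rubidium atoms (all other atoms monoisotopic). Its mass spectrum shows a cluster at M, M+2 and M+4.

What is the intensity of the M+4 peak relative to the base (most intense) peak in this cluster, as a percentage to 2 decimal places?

14.87%

Term probabilities: M 0.5209, M+2 0.4017, M+4 0.0775. Base peak = M.
P(M) = C(2,0) × 0.72170^2 × 0.27830^0 = 1 × 0.52085089 × 1.0000 = 0.520851 (base)
P(M+4) = C(2,2) × 0.72170^0 × 0.27830^2 = 1 × 1.0000 × 0.07745089 = 0.077451
Relative intensity = 0.077451 / 0.520851 × 100 = 14.87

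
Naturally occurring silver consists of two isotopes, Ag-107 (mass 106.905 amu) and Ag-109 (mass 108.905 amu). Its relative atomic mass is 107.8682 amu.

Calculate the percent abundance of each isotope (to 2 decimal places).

Writing the weighted mean with unknown fraction x of Ag-107:
106.905·x + 108.905·(1 − x) = 107.8682
(106.905 − 108.905)·x = 107.8682 − 108.905
x = -1.0368 / -2.000 = 0.51840 → 51.84% Ag-107, 48.16% Ag-109.

Ag-107: 51.84%, Ag-109: 48.16%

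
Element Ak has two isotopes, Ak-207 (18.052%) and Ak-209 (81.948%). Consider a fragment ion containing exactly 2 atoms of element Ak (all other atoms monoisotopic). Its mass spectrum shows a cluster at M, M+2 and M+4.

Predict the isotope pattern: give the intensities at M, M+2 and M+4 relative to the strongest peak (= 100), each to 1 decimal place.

Each Ak atom is independently Ak-207 (p = 0.18052) or Ak-209 (q = 0.81948); the cluster is the binomial expansion (p + q)^2.
P(M) = 0.18052^2 = 0.032587
P(M+2) = 2 × 0.18052^1 × 0.81948^1 = 0.295865
P(M+4) = 0.81948^2 = 0.671547
The M+4 peak is largest (0.671547); scaling to 100 gives 4.9 : 44.1 : 100.0.

4.9 : 44.1 : 100.0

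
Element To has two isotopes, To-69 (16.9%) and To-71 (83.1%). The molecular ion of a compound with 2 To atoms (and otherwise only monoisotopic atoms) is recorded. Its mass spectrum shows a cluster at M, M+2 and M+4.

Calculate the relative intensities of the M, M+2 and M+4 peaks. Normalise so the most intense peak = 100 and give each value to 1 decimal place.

4.1 : 40.7 : 100.0

The 2 To atoms are independent, so intensities follow the terms of (0.169 + 0.831)^2.
P(M) = 0.169^2 = 0.028561
P(M+2) = 2 × 0.169^1 × 0.831^1 = 0.280878
P(M+4) = 0.831^2 = 0.690561
The M+4 peak is largest (0.690561); scaling to 100 gives 4.1 : 40.7 : 100.0.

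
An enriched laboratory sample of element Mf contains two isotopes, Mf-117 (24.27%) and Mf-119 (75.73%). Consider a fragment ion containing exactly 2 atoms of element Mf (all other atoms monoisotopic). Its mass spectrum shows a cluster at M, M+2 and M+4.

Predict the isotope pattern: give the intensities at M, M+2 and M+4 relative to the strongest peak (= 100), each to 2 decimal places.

10.27 : 64.10 : 100.00

Each Mf atom is independently Mf-117 (p = 0.2427) or Mf-119 (q = 0.7573); the cluster is the binomial expansion (p + q)^2.
P(M) = 0.2427^2 = 0.058903
P(M+2) = 2 × 0.2427^1 × 0.7573^1 = 0.367593
P(M+4) = 0.7573^2 = 0.573503
The M+4 peak is largest (0.573503); scaling to 100 gives 10.27 : 64.10 : 100.00.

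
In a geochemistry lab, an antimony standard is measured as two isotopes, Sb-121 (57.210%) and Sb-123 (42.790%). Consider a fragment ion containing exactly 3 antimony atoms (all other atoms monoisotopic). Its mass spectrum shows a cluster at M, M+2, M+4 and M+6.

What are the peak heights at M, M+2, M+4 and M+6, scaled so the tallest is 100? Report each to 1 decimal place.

44.6 : 100.0 : 74.8 : 18.6

Expanding (0.57210 + 0.42790)^3:
P(M) = 0.57210^3 = 0.187247
P(M+2) = 3 × 0.57210^2 × 0.42790^1 = 0.420153
P(M+4) = 3 × 0.57210^1 × 0.42790^2 = 0.314252
P(M+6) = 0.42790^3 = 0.078348
The M+2 peak is largest (0.420153); scaling to 100 gives 44.6 : 100.0 : 74.8 : 18.6.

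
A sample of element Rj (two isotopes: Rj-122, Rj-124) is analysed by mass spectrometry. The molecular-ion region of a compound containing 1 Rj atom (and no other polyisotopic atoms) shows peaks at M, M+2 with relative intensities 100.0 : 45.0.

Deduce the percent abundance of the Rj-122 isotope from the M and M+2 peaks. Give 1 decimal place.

If p is the fraction of Rj that is Rj-122, then I(M+2)/I(M) = [C(1,1)·p^0·(1−p)] / p^1 = 1·(1−p)/p = 45.0/100.0 = 0.4500
(1−p)/p = 0.4500/1 = 0.4500  ⇒  p = 1/(1 + 0.4500) = 0.6897
Rj-122: 69.0%, Rj-124: 31.0%.

69.0%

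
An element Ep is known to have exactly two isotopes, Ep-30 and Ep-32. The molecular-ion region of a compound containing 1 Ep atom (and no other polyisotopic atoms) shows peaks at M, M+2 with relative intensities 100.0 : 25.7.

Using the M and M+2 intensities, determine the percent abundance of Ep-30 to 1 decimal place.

Let p = fractional abundance of Ep-30. I(M+2)/I(M) = [C(1,1)·p^0·(1−p)] / p^1 = 1·(1−p)/p = 25.7/100.0 = 0.2570
(1−p)/p = 0.2570/1 = 0.2570  ⇒  p = 1/(1 + 0.2570) = 0.7955
Ep-30: 79.6%, Ep-32: 20.4%.

79.6%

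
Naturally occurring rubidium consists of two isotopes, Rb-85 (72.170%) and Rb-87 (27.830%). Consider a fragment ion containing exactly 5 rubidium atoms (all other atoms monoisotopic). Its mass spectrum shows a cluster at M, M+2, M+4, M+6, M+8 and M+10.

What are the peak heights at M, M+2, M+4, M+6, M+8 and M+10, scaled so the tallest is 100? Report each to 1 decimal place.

Expanding (0.72170 + 0.27830)^5:
P(M) = 0.72170^5 = 0.195787
P(M+2) = 5 × 0.72170^4 × 0.27830^1 = 0.377494
P(M+4) = 10 × 0.72170^3 × 0.27830^2 = 0.291136
P(M+6) = 10 × 0.72170^2 × 0.27830^3 = 0.112267
P(M+8) = 5 × 0.72170^1 × 0.27830^4 = 0.021646
P(M+10) = 0.27830^5 = 0.001669
The M+2 peak is largest (0.377494); scaling to 100 gives 51.9 : 100.0 : 77.1 : 29.7 : 5.7 : 0.4.

51.9 : 100.0 : 77.1 : 29.7 : 5.7 : 0.4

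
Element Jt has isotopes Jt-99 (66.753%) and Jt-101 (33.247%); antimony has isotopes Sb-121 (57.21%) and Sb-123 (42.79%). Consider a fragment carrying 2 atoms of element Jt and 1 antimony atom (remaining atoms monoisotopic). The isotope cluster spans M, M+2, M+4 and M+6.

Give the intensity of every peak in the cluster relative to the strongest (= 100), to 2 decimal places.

Element Jt pattern (n=2): 0.4455963 : 0.4438674 : 0.1105363
Antimony pattern (n=1): 0.5721 : 0.4279
Convolve the two distributions (both contribute in 2-u steps):
  M: 0.4455963×0.5721 = 0.254926
  M+2: 0.4455963×0.4279 + 0.4438674×0.5721 = 0.444607
  M+4: 0.4438674×0.4279 + 0.1105363×0.5721 = 0.253169
  M+6: 0.1105363×0.4279 = 0.047298
Scale to base peak (0.444607) = 100: 57.34 : 100.00 : 56.94 : 10.64

57.34 : 100.00 : 56.94 : 10.64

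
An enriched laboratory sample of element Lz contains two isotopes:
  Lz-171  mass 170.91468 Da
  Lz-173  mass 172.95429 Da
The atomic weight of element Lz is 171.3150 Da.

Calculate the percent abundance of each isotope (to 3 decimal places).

Lz-171: 80.373%, Lz-173: 19.627%

With x = fraction of Lz-171 (so Lz-173 is 1 − x):
170.91468·x + 172.95429·(1 − x) = 171.3150
(170.91468 − 172.95429)·x = 171.3150 − 172.95429
x = -1.63929 / -2.03961 = 0.80373 → 80.373% Lz-171, 19.627% Lz-173.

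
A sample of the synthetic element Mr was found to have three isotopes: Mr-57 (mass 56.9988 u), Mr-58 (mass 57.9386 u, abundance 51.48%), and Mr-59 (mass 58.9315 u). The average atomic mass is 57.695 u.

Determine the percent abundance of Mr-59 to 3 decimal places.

10.989%

The remaining 48.52% is split between Mr-57 (fraction x) and Mr-59 (fraction 0.4852 − x).
Substituting: 56.9988x + 58.9315(0.4852 − x) = 27.86820872
(56.9988 − 58.9315)x = -0.72535508  ⇒  x = 0.37531, y = 0.10989
Mr-57: 37.531%, Mr-59: 10.989%.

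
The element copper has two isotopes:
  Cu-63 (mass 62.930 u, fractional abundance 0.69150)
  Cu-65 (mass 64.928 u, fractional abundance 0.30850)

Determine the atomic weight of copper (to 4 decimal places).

63.5464 u

Average mass = Σ (abundance × isotope mass) = 0.69150 × 62.930 + 0.30850 × 64.928
= 43.51610 + 20.03029 = 63.54639 u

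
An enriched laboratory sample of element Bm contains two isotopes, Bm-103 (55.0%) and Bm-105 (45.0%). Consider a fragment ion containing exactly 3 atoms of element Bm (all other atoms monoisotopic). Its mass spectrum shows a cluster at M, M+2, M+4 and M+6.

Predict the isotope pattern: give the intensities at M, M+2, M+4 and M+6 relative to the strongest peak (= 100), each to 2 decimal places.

Each Bm atom is independently Bm-103 (p = 0.550) or Bm-105 (q = 0.450); the cluster is the binomial expansion (p + q)^3.
P(M) = 0.550^3 = 0.166375
P(M+2) = 3 × 0.550^2 × 0.450^1 = 0.408375
P(M+4) = 3 × 0.550^1 × 0.450^2 = 0.334125
P(M+6) = 0.450^3 = 0.091125
The M+2 peak is largest (0.408375); scaling to 100 gives 40.74 : 100.00 : 81.82 : 22.31.

40.74 : 100.00 : 81.82 : 22.31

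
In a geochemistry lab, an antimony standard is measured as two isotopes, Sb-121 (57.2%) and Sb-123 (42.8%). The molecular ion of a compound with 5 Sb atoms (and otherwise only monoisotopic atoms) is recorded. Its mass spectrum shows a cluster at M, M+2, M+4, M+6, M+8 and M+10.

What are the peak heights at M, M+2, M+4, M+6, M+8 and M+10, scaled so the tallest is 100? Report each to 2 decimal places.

The 5 Sb atoms are independent, so intensities follow the terms of (0.572 + 0.428)^5.
P(M) = 0.572^5 = 0.061232
P(M+2) = 5 × 0.572^4 × 0.428^1 = 0.229086
P(M+4) = 10 × 0.572^3 × 0.428^2 = 0.342827
P(M+6) = 10 × 0.572^2 × 0.428^3 = 0.256521
P(M+8) = 5 × 0.572^1 × 0.428^4 = 0.095971
P(M+10) = 0.428^5 = 0.014362
The M+4 peak is largest (0.342827); scaling to 100 gives 17.86 : 66.82 : 100.00 : 74.83 : 27.99 : 4.19.

17.86 : 66.82 : 100.00 : 74.83 : 27.99 : 4.19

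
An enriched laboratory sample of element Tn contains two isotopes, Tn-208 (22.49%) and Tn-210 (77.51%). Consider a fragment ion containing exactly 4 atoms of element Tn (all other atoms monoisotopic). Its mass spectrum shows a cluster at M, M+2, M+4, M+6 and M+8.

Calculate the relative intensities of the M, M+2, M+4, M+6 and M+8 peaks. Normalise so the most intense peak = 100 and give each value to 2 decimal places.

0.61 : 8.42 : 43.52 : 100.00 : 86.16

The 4 Tn atoms are independent, so intensities follow the terms of (0.2249 + 0.7751)^4.
P(M) = 0.2249^4 = 0.002558
P(M+2) = 4 × 0.2249^3 × 0.7751^1 = 0.035268
P(M+4) = 6 × 0.2249^2 × 0.7751^2 = 0.182325
P(M+6) = 4 × 0.2249^1 × 0.7751^3 = 0.418912
P(M+8) = 0.7751^4 = 0.360937
The M+6 peak is largest (0.418912); scaling to 100 gives 0.61 : 8.42 : 43.52 : 100.00 : 86.16.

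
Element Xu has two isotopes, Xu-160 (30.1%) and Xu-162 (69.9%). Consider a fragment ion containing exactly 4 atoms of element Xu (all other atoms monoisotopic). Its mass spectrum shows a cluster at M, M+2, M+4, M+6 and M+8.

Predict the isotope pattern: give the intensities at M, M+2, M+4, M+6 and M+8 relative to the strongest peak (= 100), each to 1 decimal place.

Expanding (0.301 + 0.699)^4:
P(M) = 0.301^4 = 0.008209
P(M+2) = 4 × 0.301^3 × 0.699^1 = 0.076249
P(M+4) = 6 × 0.301^2 × 0.699^2 = 0.265606
P(M+6) = 4 × 0.301^1 × 0.699^3 = 0.411205
P(M+8) = 0.699^4 = 0.238731
The M+6 peak is largest (0.411205); scaling to 100 gives 2.0 : 18.5 : 64.6 : 100.0 : 58.1.

2.0 : 18.5 : 64.6 : 100.0 : 58.1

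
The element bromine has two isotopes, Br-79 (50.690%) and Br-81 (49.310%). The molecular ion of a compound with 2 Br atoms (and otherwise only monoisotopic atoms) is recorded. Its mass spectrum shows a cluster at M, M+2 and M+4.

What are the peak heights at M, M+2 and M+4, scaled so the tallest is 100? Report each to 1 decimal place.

The 2 Br atoms are independent, so intensities follow the terms of (0.50690 + 0.49310)^2.
P(M) = 0.50690^2 = 0.256948
P(M+2) = 2 × 0.50690^1 × 0.49310^1 = 0.499905
P(M+4) = 0.49310^2 = 0.243148
The M+2 peak is largest (0.499905); scaling to 100 gives 51.4 : 100.0 : 48.6.

51.4 : 100.0 : 48.6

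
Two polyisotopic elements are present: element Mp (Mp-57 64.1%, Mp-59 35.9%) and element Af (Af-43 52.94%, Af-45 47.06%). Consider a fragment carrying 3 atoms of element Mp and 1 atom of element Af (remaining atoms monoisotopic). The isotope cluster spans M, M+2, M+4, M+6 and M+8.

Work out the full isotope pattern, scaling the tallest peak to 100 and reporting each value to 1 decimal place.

Element Mp pattern (n=3): 0.26337472 : 0.44251884 : 0.24783816 : 0.04626828
Element Af pattern (n=1): 0.5294 : 0.4706
Convolve the two distributions (both contribute in 2-u steps):
  M: 0.26337472×0.5294 = 0.139431
  M+2: 0.26337472×0.4706 + 0.44251884×0.5294 = 0.358214
  M+4: 0.44251884×0.4706 + 0.24783816×0.5294 = 0.339455
  M+6: 0.24783816×0.4706 + 0.04626828×0.5294 = 0.141127
  M+8: 0.04626828×0.4706 = 0.021774
Scale to base peak (0.358214) = 100: 38.9 : 100.0 : 94.8 : 39.4 : 6.1

38.9 : 100.0 : 94.8 : 39.4 : 6.1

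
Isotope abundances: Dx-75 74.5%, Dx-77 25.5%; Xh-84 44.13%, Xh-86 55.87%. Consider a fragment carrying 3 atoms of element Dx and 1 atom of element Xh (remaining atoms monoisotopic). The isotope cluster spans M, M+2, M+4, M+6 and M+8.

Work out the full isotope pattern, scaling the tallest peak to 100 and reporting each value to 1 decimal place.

Element Dx pattern (n=3): 0.41349362 : 0.42459412 : 0.14533087 : 0.01658138
Element Xh pattern (n=1): 0.4413 : 0.5587
Convolve the two distributions (both contribute in 2-u steps):
  M: 0.41349362×0.4413 = 0.182475
  M+2: 0.41349362×0.5587 + 0.42459412×0.4413 = 0.418392
  M+4: 0.42459412×0.5587 + 0.14533087×0.4413 = 0.301355
  M+6: 0.14533087×0.5587 + 0.01658138×0.4413 = 0.088514
  M+8: 0.01658138×0.5587 = 0.009264
Scale to base peak (0.418392) = 100: 43.6 : 100.0 : 72.0 : 21.2 : 2.2

43.6 : 100.0 : 72.0 : 21.2 : 2.2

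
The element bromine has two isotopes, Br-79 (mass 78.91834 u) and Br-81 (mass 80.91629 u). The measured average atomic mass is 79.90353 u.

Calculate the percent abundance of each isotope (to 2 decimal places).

Let x be the fractional abundance of Br-79; then Br-81 has abundance 1 − x.
78.91834·x + 80.91629·(1 − x) = 79.90353
(78.91834 − 80.91629)·x = 79.90353 − 80.91629
x = -1.01276 / -1.99795 = 0.50690 → 50.69% Br-79, 49.31% Br-81.

Br-79: 50.69%, Br-81: 49.31%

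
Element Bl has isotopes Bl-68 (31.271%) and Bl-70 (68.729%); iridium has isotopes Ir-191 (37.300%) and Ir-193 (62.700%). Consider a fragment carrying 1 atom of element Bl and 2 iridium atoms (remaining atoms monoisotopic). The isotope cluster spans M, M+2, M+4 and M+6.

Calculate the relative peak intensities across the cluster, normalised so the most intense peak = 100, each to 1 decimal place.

Element Bl pattern (n=1): 0.31271 : 0.68729
Iridium pattern (n=2): 0.139129 : 0.467742 : 0.393129
Convolve the two distributions (both contribute in 2-u steps):
  M: 0.31271×0.139129 = 0.043507
  M+2: 0.31271×0.467742 + 0.68729×0.139129 = 0.241890
  M+4: 0.31271×0.393129 + 0.68729×0.467742 = 0.444410
  M+6: 0.68729×0.393129 = 0.270194
Scale to base peak (0.444410) = 100: 9.8 : 54.4 : 100.0 : 60.8

9.8 : 54.4 : 100.0 : 60.8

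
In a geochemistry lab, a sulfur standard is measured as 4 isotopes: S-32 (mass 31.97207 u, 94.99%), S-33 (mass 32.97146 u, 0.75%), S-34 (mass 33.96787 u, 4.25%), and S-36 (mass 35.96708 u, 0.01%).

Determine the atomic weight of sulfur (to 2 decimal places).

The abundance-weighted mean is 0.9499 × 31.97207 + 0.0075 × 32.97146 + 0.0425 × 33.96787 + 0.0001 × 35.96708
= 30.370269 + 0.247286 + 1.443634 + 0.003597 = 32.064786 u

32.06 u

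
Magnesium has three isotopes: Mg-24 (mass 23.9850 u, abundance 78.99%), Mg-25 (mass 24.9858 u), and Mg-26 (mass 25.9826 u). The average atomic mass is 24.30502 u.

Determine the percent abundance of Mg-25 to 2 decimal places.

10.00%

The remaining 21.01% is split between Mg-25 (fraction x) and Mg-26 (fraction 0.2101 − x).
Substituting: 24.9858x + 25.9826(0.2101 − x) = 5.3592685
(24.9858 − 25.9826)x = -0.09967576  ⇒  x = 0.10000, y = 0.11010
Mg-25: 10.00%, Mg-26: 11.01%.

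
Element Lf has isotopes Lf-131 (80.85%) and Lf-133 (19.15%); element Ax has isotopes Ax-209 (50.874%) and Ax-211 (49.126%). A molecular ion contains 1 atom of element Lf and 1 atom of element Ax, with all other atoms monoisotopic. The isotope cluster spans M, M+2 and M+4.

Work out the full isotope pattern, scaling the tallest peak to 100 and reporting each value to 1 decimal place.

83.2 : 100.0 : 19.0

Element Lf pattern (n=1): 0.8085 : 0.1915
Element Ax pattern (n=1): 0.50874 : 0.49126
Convolve the two distributions (both contribute in 2-u steps):
  M: 0.8085×0.50874 = 0.411316
  M+2: 0.8085×0.49126 + 0.1915×0.50874 = 0.494607
  M+4: 0.1915×0.49126 = 0.094076
Scale to base peak (0.494607) = 100: 83.2 : 100.0 : 19.0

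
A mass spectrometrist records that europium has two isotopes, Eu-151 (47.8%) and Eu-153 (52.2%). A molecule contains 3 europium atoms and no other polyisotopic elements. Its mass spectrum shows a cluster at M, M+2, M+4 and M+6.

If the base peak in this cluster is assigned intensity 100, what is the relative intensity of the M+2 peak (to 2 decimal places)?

Binomial terms of (0.478 + 0.522)^3: M 0.1092, M+2 0.3578, M+4 0.3907, M+6 0.1422 → M+4 is the base peak.
P(M+4) = C(3,2) × 0.478^1 × 0.522^2 = 3 × 0.4780 × 0.272484 = 0.390742 (base)
P(M+2) = C(3,1) × 0.478^2 × 0.522^1 = 3 × 0.228484 × 0.5220 = 0.357806
Relative intensity = 0.357806 / 0.390742 × 100 = 91.57

91.57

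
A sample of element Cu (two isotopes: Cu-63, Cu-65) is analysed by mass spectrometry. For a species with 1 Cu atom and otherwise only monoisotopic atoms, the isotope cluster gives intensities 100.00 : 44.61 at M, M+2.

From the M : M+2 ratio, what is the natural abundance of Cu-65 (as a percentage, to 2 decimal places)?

30.85%

Write p for the Cu-63 fraction. I(M+2)/I(M) = [C(1,1)·p^0·(1−p)] / p^1 = 1·(1−p)/p = 44.61/100.00 = 0.4461
(1−p)/p = 0.4461/1 = 0.4461  ⇒  p = 1/(1 + 0.4461) = 0.6915
Cu-63: 69.15%, Cu-65: 30.85%.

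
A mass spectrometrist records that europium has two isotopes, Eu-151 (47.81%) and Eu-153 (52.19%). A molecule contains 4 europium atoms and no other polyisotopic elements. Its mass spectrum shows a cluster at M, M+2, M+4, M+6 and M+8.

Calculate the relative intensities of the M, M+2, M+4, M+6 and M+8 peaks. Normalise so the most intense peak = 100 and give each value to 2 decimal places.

Expanding (0.4781 + 0.5219)^4:
P(M) = 0.4781^4 = 0.052249
P(M+2) = 4 × 0.4781^3 × 0.5219^1 = 0.228141
P(M+4) = 6 × 0.4781^2 × 0.5219^2 = 0.373563
P(M+6) = 4 × 0.4781^1 × 0.5219^3 = 0.271857
P(M+8) = 0.5219^4 = 0.074191
The M+4 peak is largest (0.373563); scaling to 100 gives 13.99 : 61.07 : 100.00 : 72.77 : 19.86.

13.99 : 61.07 : 100.00 : 72.77 : 19.86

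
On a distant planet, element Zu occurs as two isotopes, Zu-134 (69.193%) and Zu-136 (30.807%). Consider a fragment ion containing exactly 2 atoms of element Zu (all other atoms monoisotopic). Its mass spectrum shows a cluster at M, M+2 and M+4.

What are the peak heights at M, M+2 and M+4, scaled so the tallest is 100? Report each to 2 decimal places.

Expanding (0.69193 + 0.30807)^2:
P(M) = 0.69193^2 = 0.478767
P(M+2) = 2 × 0.69193^1 × 0.30807^1 = 0.426326
P(M+4) = 0.30807^2 = 0.094907
The M peak is largest (0.478767); scaling to 100 gives 100.00 : 89.05 : 19.82.

100.00 : 89.05 : 19.82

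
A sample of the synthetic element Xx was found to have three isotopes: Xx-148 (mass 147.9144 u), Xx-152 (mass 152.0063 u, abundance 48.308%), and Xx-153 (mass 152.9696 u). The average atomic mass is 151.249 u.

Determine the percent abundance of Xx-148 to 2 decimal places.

24.83%

Let x and y be the fractions of Xx-148 and Xx-153. Then x + y = 1 − 0.48308 = 0.51692 and 147.9144x + 152.9696y = 151.249 − 0.48308×152.0063 = 77.817796596.
Substituting: 147.9144x + 152.9696(0.51692 − x) = 77.817796596
(147.9144 − 152.9696)x = -1.255249036  ⇒  x = 0.24831, y = 0.26861
Xx-148: 24.83%, Xx-153: 26.86%.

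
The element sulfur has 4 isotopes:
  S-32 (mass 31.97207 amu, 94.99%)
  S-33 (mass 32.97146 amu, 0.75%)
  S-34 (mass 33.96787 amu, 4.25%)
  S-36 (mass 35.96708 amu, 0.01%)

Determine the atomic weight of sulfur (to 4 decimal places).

32.0648 amu

Average mass = Σ (abundance × isotope mass) = 0.9499 × 31.97207 + 0.0075 × 32.97146 + 0.0425 × 33.96787 + 0.0001 × 35.96708
= 30.370269 + 0.247286 + 1.443634 + 0.003597 = 32.064786 amu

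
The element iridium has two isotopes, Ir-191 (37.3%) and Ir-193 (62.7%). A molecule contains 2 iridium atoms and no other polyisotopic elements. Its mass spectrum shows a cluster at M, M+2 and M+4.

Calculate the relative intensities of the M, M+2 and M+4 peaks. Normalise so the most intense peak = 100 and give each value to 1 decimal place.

29.7 : 100.0 : 84.0

The 2 Ir atoms are independent, so intensities follow the terms of (0.373 + 0.627)^2.
P(M) = 0.373^2 = 0.139129
P(M+2) = 2 × 0.373^1 × 0.627^1 = 0.467742
P(M+4) = 0.627^2 = 0.393129
The M+2 peak is largest (0.467742); scaling to 100 gives 29.7 : 100.0 : 84.0.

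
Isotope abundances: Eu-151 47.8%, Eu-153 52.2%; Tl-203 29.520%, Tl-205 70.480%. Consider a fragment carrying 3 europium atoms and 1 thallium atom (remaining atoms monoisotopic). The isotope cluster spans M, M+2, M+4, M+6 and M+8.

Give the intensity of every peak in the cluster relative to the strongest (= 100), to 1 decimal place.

Europium pattern (n=3): 0.10921535 : 0.35780594 : 0.39074206 : 0.14223665
Thallium pattern (n=1): 0.2952 : 0.7048
Convolve the two distributions (both contribute in 2-u steps):
  M: 0.10921535×0.2952 = 0.032240
  M+2: 0.10921535×0.7048 + 0.35780594×0.2952 = 0.182599
  M+4: 0.35780594×0.7048 + 0.39074206×0.2952 = 0.367529
  M+6: 0.39074206×0.7048 + 0.14223665×0.2952 = 0.317383
  M+8: 0.14223665×0.7048 = 0.100248
Scale to base peak (0.367529) = 100: 8.8 : 49.7 : 100.0 : 86.4 : 27.3

8.8 : 49.7 : 100.0 : 86.4 : 27.3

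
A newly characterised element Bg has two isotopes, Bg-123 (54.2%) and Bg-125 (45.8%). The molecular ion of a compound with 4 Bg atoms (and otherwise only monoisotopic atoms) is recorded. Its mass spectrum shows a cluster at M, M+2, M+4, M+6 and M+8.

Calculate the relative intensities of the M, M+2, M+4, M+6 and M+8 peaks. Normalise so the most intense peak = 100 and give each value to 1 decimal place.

Expanding (0.542 + 0.458)^4:
P(M) = 0.542^4 = 0.086297
P(M+2) = 4 × 0.542^3 × 0.458^1 = 0.291691
P(M+4) = 6 × 0.542^2 × 0.458^2 = 0.369727
P(M+6) = 4 × 0.542^1 × 0.458^3 = 0.208284
P(M+8) = 0.458^4 = 0.044001
The M+4 peak is largest (0.369727); scaling to 100 gives 23.3 : 78.9 : 100.0 : 56.3 : 11.9.

23.3 : 78.9 : 100.0 : 56.3 : 11.9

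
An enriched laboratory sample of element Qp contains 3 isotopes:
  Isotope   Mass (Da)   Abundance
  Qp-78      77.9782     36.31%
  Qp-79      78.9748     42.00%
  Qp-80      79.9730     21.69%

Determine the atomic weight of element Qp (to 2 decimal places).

The abundance-weighted mean is 0.3631 × 77.9782 + 0.4200 × 78.9748 + 0.2169 × 79.9730
= 28.31388 + 33.16942 + 17.34614 = 78.82944 Da

78.83 Da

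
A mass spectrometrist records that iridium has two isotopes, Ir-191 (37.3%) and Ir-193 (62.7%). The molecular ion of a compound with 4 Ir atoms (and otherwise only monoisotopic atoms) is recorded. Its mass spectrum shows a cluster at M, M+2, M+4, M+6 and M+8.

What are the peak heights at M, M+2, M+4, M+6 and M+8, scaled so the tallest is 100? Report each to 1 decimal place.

5.3 : 35.4 : 89.2 : 100.0 : 42.0

The 4 Ir atoms are independent, so intensities follow the terms of (0.373 + 0.627)^4.
P(M) = 0.373^4 = 0.019357
P(M+2) = 4 × 0.373^3 × 0.627^1 = 0.130153
P(M+4) = 6 × 0.373^2 × 0.627^2 = 0.328174
P(M+6) = 4 × 0.373^1 × 0.627^3 = 0.367766
P(M+8) = 0.627^4 = 0.154550
The M+6 peak is largest (0.367766); scaling to 100 gives 5.3 : 35.4 : 89.2 : 100.0 : 42.0.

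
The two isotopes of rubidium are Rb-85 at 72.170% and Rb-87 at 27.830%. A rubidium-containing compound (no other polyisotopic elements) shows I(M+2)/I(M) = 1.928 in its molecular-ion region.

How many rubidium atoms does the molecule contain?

The M+2/M ratio from n Rb atoms is n · q/p = n · 0.27830/0.72170.
n = 1.928 × 0.72170/0.27830 = 5.00 ≈ 5

5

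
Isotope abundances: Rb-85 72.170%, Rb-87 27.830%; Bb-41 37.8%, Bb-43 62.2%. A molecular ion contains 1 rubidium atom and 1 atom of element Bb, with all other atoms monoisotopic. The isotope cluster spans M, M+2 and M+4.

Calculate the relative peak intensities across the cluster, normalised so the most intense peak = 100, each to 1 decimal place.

Rubidium pattern (n=1): 0.7217 : 0.2783
Element Bb pattern (n=1): 0.3780 : 0.6220
Convolve the two distributions (both contribute in 2-u steps):
  M: 0.7217×0.3780 = 0.272803
  M+2: 0.7217×0.6220 + 0.2783×0.3780 = 0.554095
  M+4: 0.2783×0.6220 = 0.173103
Scale to base peak (0.554095) = 100: 49.2 : 100.0 : 31.2

49.2 : 100.0 : 31.2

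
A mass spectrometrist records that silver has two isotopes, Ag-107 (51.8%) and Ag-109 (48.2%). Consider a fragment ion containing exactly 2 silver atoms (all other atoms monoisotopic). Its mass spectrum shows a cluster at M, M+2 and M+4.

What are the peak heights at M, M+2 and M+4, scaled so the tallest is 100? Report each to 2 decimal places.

53.73 : 100.00 : 46.53

Expanding (0.518 + 0.482)^2:
P(M) = 0.518^2 = 0.268324
P(M+2) = 2 × 0.518^1 × 0.482^1 = 0.499352
P(M+4) = 0.482^2 = 0.232324
The M+2 peak is largest (0.499352); scaling to 100 gives 53.73 : 100.00 : 46.53.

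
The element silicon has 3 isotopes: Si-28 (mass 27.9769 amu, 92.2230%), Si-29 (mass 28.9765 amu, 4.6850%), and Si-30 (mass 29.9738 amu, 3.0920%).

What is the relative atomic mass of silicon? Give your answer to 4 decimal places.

Ar = Σ fᵢ·mᵢ = 0.922230 × 27.9769 + 0.046850 × 28.9765 + 0.030920 × 29.9738
= 25.80114 + 1.35755 + 0.92679 = 28.08548 amu

28.0855 amu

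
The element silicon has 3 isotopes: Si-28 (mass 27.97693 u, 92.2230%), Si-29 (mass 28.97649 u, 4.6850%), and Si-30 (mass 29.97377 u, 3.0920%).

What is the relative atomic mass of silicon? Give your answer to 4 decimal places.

28.0855 u

Ar = Σ fᵢ·mᵢ = 0.922230 × 27.97693 + 0.046850 × 28.97649 + 0.030920 × 29.97377
= 25.801164 + 1.357549 + 0.926789 = 28.085502 u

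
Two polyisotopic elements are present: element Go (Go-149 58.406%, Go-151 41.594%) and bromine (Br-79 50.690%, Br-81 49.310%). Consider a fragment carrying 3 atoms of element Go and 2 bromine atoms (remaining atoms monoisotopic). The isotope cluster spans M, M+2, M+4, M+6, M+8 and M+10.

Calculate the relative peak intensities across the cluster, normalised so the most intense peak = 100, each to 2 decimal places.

15.10 : 61.62 : 100.00 : 80.66 : 32.34 : 5.16

Element Go pattern (n=3): 0.1992381 : 0.42566395 : 0.3031378 : 0.07196015
Bromine pattern (n=2): 0.25694761 : 0.49990478 : 0.24314761
Convolve the two distributions (both contribute in 2-u steps):
  M: 0.1992381×0.25694761 = 0.051194
  M+2: 0.1992381×0.49990478 + 0.42566395×0.25694761 = 0.208973
  M+4: 0.1992381×0.24314761 + 0.42566395×0.49990478 + 0.3031378×0.25694761 = 0.339126
  M+6: 0.42566395×0.24314761 + 0.3031378×0.49990478 + 0.07196015×0.25694761 = 0.273529
  M+8: 0.3031378×0.24314761 + 0.07196015×0.49990478 = 0.109680
  M+10: 0.07196015×0.24314761 = 0.017497
Scale to base peak (0.339126) = 100: 15.10 : 61.62 : 100.00 : 80.66 : 32.34 : 5.16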